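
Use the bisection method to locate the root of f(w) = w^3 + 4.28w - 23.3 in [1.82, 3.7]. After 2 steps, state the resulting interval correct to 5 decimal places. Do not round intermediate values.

[2.29000, 2.76000]

f(1.820000) = -9.481832, f(3.700000) = 43.189000 (opposite signs)
step 1: m = 2.760000, f(m) = 9.537376 > 0 → root in [1.820000, 2.760000]
step 2: m = 2.290000, f(m) = -1.489811 < 0 → root in [2.290000, 2.760000]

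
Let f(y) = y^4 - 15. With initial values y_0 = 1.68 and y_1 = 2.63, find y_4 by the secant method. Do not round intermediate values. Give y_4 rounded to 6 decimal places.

1.972733

f(y_0) = -7.034058, f(y_1) = 32.843506
y_2 = 2.630000 - (32.843506)·(2.630000 - 1.680000)/(32.843506 - (-7.034058)) = 1.847572; f(y_2) = -3.347870
y_3 = 1.847572 - (-3.347870)·(1.847572 - 2.630000)/(-3.347870 - (32.843506)) = 1.919950; f(y_3) = -1.411869
y_4 = 1.919950 - (-1.411869)·(1.919950 - 1.847572)/(-1.411869 - (-3.347870)) = 1.972733; f(y_4) = 0.145150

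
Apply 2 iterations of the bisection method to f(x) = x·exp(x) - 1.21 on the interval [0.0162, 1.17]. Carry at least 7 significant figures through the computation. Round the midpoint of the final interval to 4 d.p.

0.7373

f(0.016200) = -1.193535, f(1.170000) = 2.559731 (opposite signs)
step 1: m = 0.593100, f(m) = -0.136732 < 0 → root in [0.593100, 1.170000]
step 2: m = 0.881550, f(m) = 0.918625 > 0 → root in [0.593100, 0.881550]
Midpoint of [0.593100, 0.881550] = 0.737325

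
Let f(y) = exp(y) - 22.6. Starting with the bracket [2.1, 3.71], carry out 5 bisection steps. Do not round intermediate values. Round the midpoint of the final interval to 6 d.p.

f(2.100000) = -14.433830, f(3.710000) = 18.253807 (opposite signs)
step 1: m = 2.905000, f(m) = -4.334756 < 0 → root in [2.905000, 3.710000]
step 2: m = 3.307500, f(m) = 4.716748 > 0 → root in [2.905000, 3.307500]
step 3: m = 3.106250, f(m) = -0.262877 < 0 → root in [3.106250, 3.307500]
step 4: m = 3.206875, f(m) = 2.101772 > 0 → root in [3.106250, 3.206875]
step 5: m = 3.156563, f(m) = 0.889711 > 0 → root in [3.106250, 3.156563]
Midpoint of [3.106250, 3.156563] = 3.131406

3.131406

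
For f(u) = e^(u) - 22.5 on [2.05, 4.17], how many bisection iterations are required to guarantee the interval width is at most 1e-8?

Initial width b − a = 4.17 − 2.05 = 2.120000.
After n steps the width is (b−a)/2^n; need (b−a)/2^n ≤ 1e-8.
So n ≥ log₂(2.120000/1e-8) = log₂(212000000.0000) ≈ 27.6595.
Hence n = 28.

28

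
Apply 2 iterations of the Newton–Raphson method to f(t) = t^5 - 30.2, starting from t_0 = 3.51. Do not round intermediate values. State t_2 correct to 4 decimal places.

Newton update: t ← t − f(t)/f'(t).
f'(t) = 5t^4
t_0 = 3.510000: f = 502.564873, f' = 758.924320 → t_1 = 3.510000 - (502.564873)/(758.924320) = 2.847793
t_1 = 2.847793: f = 157.101914, f' = 328.854491 → t_2 = 2.847793 - (157.101914)/(328.854491) = 2.370068

2.3701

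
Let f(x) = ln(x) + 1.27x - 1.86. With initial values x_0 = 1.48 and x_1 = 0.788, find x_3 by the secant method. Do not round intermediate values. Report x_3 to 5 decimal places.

1.27548

f(x_0) = 0.411642, f(x_1) = -1.097497
x_2 = 0.788000 - (-1.097497)·(0.788000 - 1.480000)/(-1.097497 - (0.411642)) = 1.291246; f(x_2) = 0.035490
x_3 = 1.291246 - (0.035490)·(1.291246 - 0.788000)/(0.035490 - (-1.097497)) = 1.275482; f(x_3) = 0.003187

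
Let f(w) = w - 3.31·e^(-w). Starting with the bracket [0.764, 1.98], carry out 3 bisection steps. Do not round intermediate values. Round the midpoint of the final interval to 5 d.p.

1.14400

f(0.764000) = -0.777796, f(1.980000) = 1.522991 (opposite signs)
step 1: m = 1.372000, f(m) = 0.532586 > 0 → root in [0.764000, 1.372000]
step 2: m = 1.068000, f(m) = -0.069631 < 0 → root in [1.068000, 1.372000]
step 3: m = 1.220000, f(m) = 0.242788 > 0 → root in [1.068000, 1.220000]
Midpoint of [1.068000, 1.220000] = 1.144000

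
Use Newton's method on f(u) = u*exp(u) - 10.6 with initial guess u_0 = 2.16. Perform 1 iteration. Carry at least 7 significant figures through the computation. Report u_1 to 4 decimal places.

f'(u) = (u+1)*exp(u)
u_0 = 2.160000: f = 8.129657, f' = 27.400795 → u_1 = 2.160000 - (8.129657)/(27.400795) = 1.863306

1.8633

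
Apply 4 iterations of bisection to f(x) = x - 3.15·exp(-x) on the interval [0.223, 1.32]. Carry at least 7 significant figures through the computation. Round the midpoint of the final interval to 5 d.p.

f(0.223000) = -2.297362, f(1.320000) = 0.478524 (opposite signs)
step 1: m = 0.771500, f(m) = -0.684805 < 0 → root in [0.771500, 1.320000]
step 2: m = 1.045750, f(m) = -0.061249 < 0 → root in [1.045750, 1.320000]
step 3: m = 1.182875, f(m) = 0.217726 > 0 → root in [1.045750, 1.182875]
step 4: m = 1.114313, f(m) = 0.080669 > 0 → root in [1.045750, 1.114313]
Midpoint of [1.045750, 1.114313] = 1.080031

1.08003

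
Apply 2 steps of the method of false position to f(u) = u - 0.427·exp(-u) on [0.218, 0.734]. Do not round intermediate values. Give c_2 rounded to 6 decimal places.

False-position update: c = (a·f(b) − b·f(a))/(f(b) − f(a)); replace the endpoint whose sign matches f(c).
f(0.218000) = -0.125362, f(0.734000) = 0.529046
step 1: c = 0.316847, f(c) = 0.005803 > 0 → new bracket [0.218000, 0.316847]
step 2: c = 0.312474, f(c) = 0.000067 > 0 → new bracket [0.218000, 0.312474]

0.312474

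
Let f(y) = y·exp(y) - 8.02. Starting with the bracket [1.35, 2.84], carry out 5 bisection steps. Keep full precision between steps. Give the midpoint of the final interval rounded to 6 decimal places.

1.606094

f(1.350000) = -2.812476, f(2.840000) = 40.588774 (opposite signs)
step 1: m = 2.095000, f(m) = 9.002799 > 0 → root in [1.350000, 2.095000]
step 2: m = 1.722500, f(m) = 1.623429 > 0 → root in [1.350000, 1.722500]
step 3: m = 1.536250, f(m) = -0.880845 < 0 → root in [1.536250, 1.722500]
step 4: m = 1.629375, f(m) = 0.290930 > 0 → root in [1.536250, 1.629375]
step 5: m = 1.582812, f(m) = -0.313872 < 0 → root in [1.582812, 1.629375]
Midpoint of [1.582812, 1.629375] = 1.606094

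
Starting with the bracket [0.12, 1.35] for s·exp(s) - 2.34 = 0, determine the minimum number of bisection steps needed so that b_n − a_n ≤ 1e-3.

11

Initial width b − a = 1.35 − 0.12 = 1.230000.
After n steps the width is (b−a)/2^n; need (b−a)/2^n ≤ 1e-3.
So n ≥ log₂(1.230000/1e-3) = log₂(1230.0000) ≈ 10.2644.
Hence n = 11.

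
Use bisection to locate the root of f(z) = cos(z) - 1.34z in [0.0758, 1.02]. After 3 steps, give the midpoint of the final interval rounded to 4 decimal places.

f(0.075800) = 0.895557, f(1.020000) = -0.843434 (opposite signs)
step 1: m = 0.547900, f(m) = 0.119434 > 0 → root in [0.547900, 1.020000]
step 2: m = 0.783950, f(m) = -0.342363 < 0 → root in [0.547900, 0.783950]
step 3: m = 0.665925, f(m) = -0.105994 < 0 → root in [0.547900, 0.665925]
Midpoint of [0.547900, 0.665925] = 0.606913

0.6069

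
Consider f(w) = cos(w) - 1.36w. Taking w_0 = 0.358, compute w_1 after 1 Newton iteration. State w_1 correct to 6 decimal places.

0.620932

Newton update: w ← w − f(w)/f'(w).
f'(w) = -sin(w) - 1.36
w_0 = 0.358000: f = 0.449719, f' = -1.710402 → w_1 = 0.358000 - (0.449719)/(-1.710402) = 0.620932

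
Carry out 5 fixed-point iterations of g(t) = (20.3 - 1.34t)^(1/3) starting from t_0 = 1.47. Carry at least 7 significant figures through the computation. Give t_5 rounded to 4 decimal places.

2.5644

t_1 = g(1.470000) = 2.636670
t_2 = g(2.636670) = 2.559473
t_3 = g(2.559473) = 2.564726
t_4 = g(2.564726) = 2.564369
t_5 = g(2.564369) = 2.564394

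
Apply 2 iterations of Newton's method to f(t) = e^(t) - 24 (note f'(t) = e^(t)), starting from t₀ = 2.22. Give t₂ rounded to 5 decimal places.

Newton update: t ← t − f(t)/f'(t).
t_0 = 2.220000: f = -14.792669, f' = 9.207331 → t_1 = 2.220000 - (-14.792669)/(9.207331) = 3.826619
t_1 = 3.826619: f = 21.907046, f' = 45.907046 → t_2 = 3.826619 - (21.907046)/(45.907046) = 3.349414

3.34941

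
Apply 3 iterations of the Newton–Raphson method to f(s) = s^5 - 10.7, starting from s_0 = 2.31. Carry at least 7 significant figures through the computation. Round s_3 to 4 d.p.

1.6153

f'(s) = 5s^4
s_0 = 2.310000: f = 55.074855, f' = 142.369816 → s_1 = 2.310000 - (55.074855)/(142.369816) = 1.923156
s_1 = 1.923156: f = 15.607101, f' = 68.395638 → s_2 = 1.923156 - (15.607101)/(68.395638) = 1.694968
s_2 = 1.694968: f = 3.289664, f' = 41.268230 → s_3 = 1.694968 - (3.289664)/(41.268230) = 1.615254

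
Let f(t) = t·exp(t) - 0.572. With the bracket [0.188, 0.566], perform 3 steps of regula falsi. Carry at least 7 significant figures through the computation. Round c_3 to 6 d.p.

0.387405

False-position update: c = (a·f(b) − b·f(a))/(f(b) − f(a)); replace the endpoint whose sign matches f(c).
f(0.188000) = -0.345115, f(0.566000) = 0.424844
step 1: c = 0.357429, f(c) = -0.061002 < 0 → new bracket [0.357429, 0.566000]
step 2: c = 0.383617, f(c) = -0.009010 < 0 → new bracket [0.383617, 0.566000]
step 3: c = 0.387405, f(c) = -0.001294 < 0 → new bracket [0.387405, 0.566000]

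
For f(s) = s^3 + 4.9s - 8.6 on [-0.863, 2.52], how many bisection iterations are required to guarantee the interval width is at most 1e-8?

Initial width b − a = 2.52 − -0.863 = 3.383000.
After n steps the width is (b−a)/2^n; need (b−a)/2^n ≤ 1e-8.
So n ≥ log₂(3.383000/1e-8) = log₂(338300000.0000) ≈ 28.3337.
Hence n = 29.

29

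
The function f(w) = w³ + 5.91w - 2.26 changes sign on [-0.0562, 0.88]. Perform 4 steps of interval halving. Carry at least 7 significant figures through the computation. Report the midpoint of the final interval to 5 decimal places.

f(-0.056200) = -2.592320, f(0.880000) = 3.622272 (opposite signs)
step 1: m = 0.411900, f(m) = 0.244213 > 0 → root in [-0.056200, 0.411900]
step 2: m = 0.177850, f(m) = -1.203281 < 0 → root in [0.177850, 0.411900]
step 3: m = 0.294875, f(m) = -0.491649 < 0 → root in [0.294875, 0.411900]
step 4: m = 0.353387, f(m) = -0.127348 < 0 → root in [0.353387, 0.411900]
Midpoint of [0.353387, 0.411900] = 0.382644

0.38264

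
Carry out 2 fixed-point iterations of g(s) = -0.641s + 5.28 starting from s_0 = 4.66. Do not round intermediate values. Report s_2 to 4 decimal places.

s_1 = g(4.660000) = 2.292940
s_2 = g(2.292940) = 3.810225

3.8102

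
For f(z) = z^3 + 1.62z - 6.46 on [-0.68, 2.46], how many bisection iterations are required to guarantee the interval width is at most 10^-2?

9

Initial width b − a = 2.46 − -0.68 = 3.140000.
After n steps the width is (b−a)/2^n; need (b−a)/2^n ≤ 10^-2.
So n ≥ log₂(3.140000/10^-2) = log₂(314.0000) ≈ 8.2946.
Hence n = 9.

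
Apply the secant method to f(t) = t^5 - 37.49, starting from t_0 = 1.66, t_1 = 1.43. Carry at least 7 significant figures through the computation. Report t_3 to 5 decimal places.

Secant update: t_(k+1) = t_k − f(t_k)·(t_k − t_(k-1))/(f(t_k) − f(t_(k-1))).
f(t_0) = -24.885070, f(t_1) = -31.510289
t_2 = 1.430000 - (-31.510289)·(1.430000 - 1.660000)/(-31.510289 - (-24.885070)) = 2.523906; f(t_2) = 64.925530
t_3 = 2.523906 - (64.925530)·(2.523906 - 1.430000)/(64.925530 - (-31.510289)) = 1.787432; f(t_3) = -19.244818

1.78743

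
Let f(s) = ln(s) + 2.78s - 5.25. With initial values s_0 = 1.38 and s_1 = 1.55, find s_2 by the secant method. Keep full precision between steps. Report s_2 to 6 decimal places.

1.695161

Secant update: s_(k+1) = s_k − f(s_k)·(s_k − s_(k-1))/(f(s_k) − f(s_(k-1))).
f(s_0) = -1.091517, f(s_1) = -0.502745
s_2 = 1.550000 - (-0.502745)·(1.550000 - 1.380000)/(-0.502745 - (-1.091517)) = 1.695161; f(s_2) = -0.009675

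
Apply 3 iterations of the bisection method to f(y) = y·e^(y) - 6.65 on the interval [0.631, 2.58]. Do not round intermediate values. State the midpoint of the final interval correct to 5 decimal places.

f(0.631000) = -5.464042, f(2.580000) = 27.398616 (opposite signs)
step 1: m = 1.605500, f(m) = 1.345951 > 0 → root in [0.631000, 1.605500]
step 2: m = 1.118250, f(m) = -3.228719 < 0 → root in [1.118250, 1.605500]
step 3: m = 1.361875, f(m) = -1.333913 < 0 → root in [1.361875, 1.605500]
Midpoint of [1.361875, 1.605500] = 1.483688

1.48369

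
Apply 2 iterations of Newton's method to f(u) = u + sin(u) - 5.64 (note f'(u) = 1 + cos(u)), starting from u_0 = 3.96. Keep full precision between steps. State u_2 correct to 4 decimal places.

u_0 = 3.960000: f = -2.410058, f' = 0.316615 → u_1 = 3.960000 - (-2.410058)/(0.316615) = 11.571948
u_1 = 11.571948: f = 5.093503, f' = 1.544987 → u_2 = 11.571948 - (5.093503)/(1.544987) = 8.275154

8.2752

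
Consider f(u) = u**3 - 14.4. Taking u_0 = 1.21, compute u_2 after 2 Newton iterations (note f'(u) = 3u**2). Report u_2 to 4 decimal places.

3.0110

u_0 = 1.210000: f = -12.628439, f' = 4.392300 → u_1 = 1.210000 - (-12.628439)/(4.392300) = 4.085131
u_1 = 4.085131: f = 53.773885, f' = 50.064892 → u_2 = 4.085131 - (53.773885)/(50.064892) = 3.011048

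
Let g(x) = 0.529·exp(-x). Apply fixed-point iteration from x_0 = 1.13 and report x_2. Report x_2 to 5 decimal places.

x_1 = g(1.130000) = 0.170885
x_2 = g(0.170885) = 0.445904

0.44590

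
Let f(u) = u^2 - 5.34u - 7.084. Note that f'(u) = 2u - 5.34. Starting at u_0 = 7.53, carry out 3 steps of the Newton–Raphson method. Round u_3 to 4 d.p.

u_0 = 7.530000: f = 9.406700, f' = 9.720000 → u_1 = 7.530000 - (9.406700)/(9.720000) = 6.562233
u_1 = 6.562233: f = 0.936574, f' = 7.784465 → u_2 = 6.562233 - (0.936574)/(7.784465) = 6.441919
u_2 = 6.441919: f = 0.014475, f' = 7.543839 → u_3 = 6.441919 - (0.014475)/(7.543839) = 6.440000

6.4400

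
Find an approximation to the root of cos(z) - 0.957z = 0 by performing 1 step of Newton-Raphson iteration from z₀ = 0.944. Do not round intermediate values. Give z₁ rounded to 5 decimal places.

Newton update: z ← z − f(z)/f'(z).
f'(z) = -sin(z) - 0.957
z_0 = 0.944000: f = -0.316855, f' = -1.766911 → z_1 = 0.944000 - (-0.316855)/(-1.766911) = 0.764673

0.76467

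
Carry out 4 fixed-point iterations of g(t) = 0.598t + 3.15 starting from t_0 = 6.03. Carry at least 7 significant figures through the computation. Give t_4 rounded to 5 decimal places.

7.60489

t_1 = g(6.030000) = 6.755940
t_2 = g(6.755940) = 7.190052
t_3 = g(7.190052) = 7.449651
t_4 = g(7.449651) = 7.604891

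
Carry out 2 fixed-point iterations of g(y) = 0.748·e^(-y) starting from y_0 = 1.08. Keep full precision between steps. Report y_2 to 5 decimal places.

y_1 = g(1.080000) = 0.254017
y_2 = g(0.254017) = 0.580207

0.58021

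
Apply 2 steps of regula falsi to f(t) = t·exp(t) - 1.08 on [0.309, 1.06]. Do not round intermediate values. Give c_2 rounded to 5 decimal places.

0.56290

False-position update: c = (a·f(b) − b·f(a))/(f(b) − f(a)); replace the endpoint whose sign matches f(c).
f(0.309000) = -0.659123, f(1.060000) = 1.979553
step 1: c = 0.496595, f(c) = -0.264038 < 0 → new bracket [0.496595, 1.060000]
step 2: c = 0.562899, f(c) = -0.091687 < 0 → new bracket [0.562899, 1.060000]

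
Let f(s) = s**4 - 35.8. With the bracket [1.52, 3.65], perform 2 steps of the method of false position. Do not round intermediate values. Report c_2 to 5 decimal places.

2.14038

f(1.520000) = -30.462052, f(3.650000) = 141.689006
step 1: c = 1.896903, f(c) = -22.852674 < 0 → new bracket [1.896903, 3.650000]
step 2: c = 2.140385, f(c) = -14.812179 < 0 → new bracket [2.140385, 3.650000]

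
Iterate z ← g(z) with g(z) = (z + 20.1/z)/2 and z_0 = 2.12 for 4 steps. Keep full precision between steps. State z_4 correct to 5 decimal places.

z_1 = g(2.120000) = 5.800566
z_2 = g(5.800566) = 4.632873
z_3 = g(4.632873) = 4.485717
z_4 = g(4.485717) = 4.483303

4.48330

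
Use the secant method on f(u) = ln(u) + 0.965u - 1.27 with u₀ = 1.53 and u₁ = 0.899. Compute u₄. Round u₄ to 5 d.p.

f(u_0) = 0.631718, f(u_1) = -0.508937
u_2 = 0.899000 - (-0.508937)·(0.899000 - 1.530000)/(-0.508937 - (0.631718)) = 1.180539; f(u_2) = 0.035192
u_3 = 1.180539 - (0.035192)·(1.180539 - 0.899000)/(0.035192 - (-0.508937)) = 1.162331; f(u_3) = 0.002076
u_4 = 1.162331 - (0.002076)·(1.162331 - 1.180539)/(0.002076 - (0.035192)) = 1.161189; f(u_4) = -0.000008

1.16119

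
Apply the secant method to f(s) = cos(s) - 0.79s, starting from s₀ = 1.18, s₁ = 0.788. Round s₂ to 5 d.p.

Secant update: s_(k+1) = s_k − f(s_k)·(s_k − s_(k-1))/(f(s_k) − f(s_(k-1))).
f(s_0) = -0.551275, f(s_1) = 0.082745
s_2 = 0.788000 - (0.082745)·(0.788000 - 1.180000)/(0.082745 - (-0.551275)) = 0.839159; f(s_2) = 0.005153

0.83916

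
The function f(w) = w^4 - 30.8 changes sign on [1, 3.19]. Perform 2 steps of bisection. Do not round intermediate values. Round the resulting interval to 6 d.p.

f(1.000000) = -29.800000, f(3.190000) = 72.753011 (opposite signs)
step 1: m = 2.095000, f(m) = -11.536460 < 0 → root in [2.095000, 3.190000]
step 2: m = 2.642500, f(m) = 17.959583 > 0 → root in [2.095000, 2.642500]

[2.095000, 2.642500]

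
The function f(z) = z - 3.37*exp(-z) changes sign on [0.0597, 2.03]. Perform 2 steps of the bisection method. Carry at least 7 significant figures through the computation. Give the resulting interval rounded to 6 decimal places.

f(0.059700) = -3.114999, f(2.030000) = 1.587399 (opposite signs)
step 1: m = 1.044850, f(m) = -0.140529 < 0 → root in [1.044850, 2.030000]
step 2: m = 1.537425, f(m) = 0.813098 > 0 → root in [1.044850, 1.537425]

[1.044850, 1.537425]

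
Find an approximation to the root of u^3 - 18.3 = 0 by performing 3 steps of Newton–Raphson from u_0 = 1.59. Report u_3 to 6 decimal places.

f'(u) = 3u^2
u_0 = 1.590000: f = -14.280321, f' = 7.584300 → u_1 = 1.590000 - (-14.280321)/(7.584300) = 3.472879
u_1 = 3.472879: f = 23.586015, f' = 36.182671 → u_2 = 3.472879 - (23.586015)/(36.182671) = 2.821020
u_2 = 2.821020: f = 4.150106, f' = 23.874458 → u_3 = 2.821020 - (4.150106)/(23.874458) = 2.647189

2.647189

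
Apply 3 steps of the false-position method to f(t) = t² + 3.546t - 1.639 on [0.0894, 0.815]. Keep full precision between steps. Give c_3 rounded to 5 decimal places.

0.41369

False-position update: c = (a·f(b) − b·f(a))/(f(b) − f(a)); replace the endpoint whose sign matches f(c).
f(0.089400) = -1.313995, f(0.815000) = 1.915215
step 1: c = 0.384653, f(c) = -0.127061 < 0 → new bracket [0.384653, 0.815000]
step 2: c = 0.411428, f(c) = -0.010805 < 0 → new bracket [0.411428, 0.815000]
step 3: c = 0.413692, f(c) = -0.000909 < 0 → new bracket [0.413692, 0.815000]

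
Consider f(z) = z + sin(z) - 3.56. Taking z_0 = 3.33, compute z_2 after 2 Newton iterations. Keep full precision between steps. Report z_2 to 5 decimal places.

f'(z) = 1 + cos(z)
z_0 = 3.330000: f = -0.417295, f' = 0.017696 → z_1 = 3.330000 - (-0.417295)/(0.017696) = 26.911001
z_1 = 26.911001: f = 24.329557, f' = 0.794022 → z_2 = 26.911001 - (24.329557)/(0.794022) = -3.729916

-3.72992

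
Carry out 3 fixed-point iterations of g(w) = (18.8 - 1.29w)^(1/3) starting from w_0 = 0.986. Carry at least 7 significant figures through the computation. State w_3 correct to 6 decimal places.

w_1 = g(0.986000) = 2.597634
w_2 = g(2.597634) = 2.490581
w_3 = g(2.490581) = 2.497980

2.497980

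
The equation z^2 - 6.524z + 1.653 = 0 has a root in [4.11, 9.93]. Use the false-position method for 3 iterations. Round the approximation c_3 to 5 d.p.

f(4.110000) = -8.268540, f(9.930000) = 35.474580
step 1: c = 5.210125, f(c) = -5.192453 < 0 → new bracket [5.210125, 9.930000]
step 2: c = 5.812769, f(c) = -2.481223 < 0 → new bracket [5.812769, 9.930000]
step 3: c = 6.081918, f(c) = -1.035708 < 0 → new bracket [6.081918, 9.930000]

6.08192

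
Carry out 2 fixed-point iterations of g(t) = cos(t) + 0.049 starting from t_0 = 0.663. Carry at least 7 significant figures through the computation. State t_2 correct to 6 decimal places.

0.718583

t_1 = g(0.663000) = 0.837149
t_2 = g(0.837149) = 0.718583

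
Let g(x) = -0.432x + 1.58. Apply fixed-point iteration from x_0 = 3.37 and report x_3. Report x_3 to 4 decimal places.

0.9206

x_1 = g(3.370000) = 0.124160
x_2 = g(0.124160) = 1.526363
x_3 = g(1.526363) = 0.920611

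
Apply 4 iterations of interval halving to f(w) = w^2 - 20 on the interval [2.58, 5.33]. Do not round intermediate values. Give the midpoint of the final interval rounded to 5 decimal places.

f(2.580000) = -13.343600, f(5.330000) = 8.408900 (opposite signs)
step 1: m = 3.955000, f(m) = -4.357975 < 0 → root in [3.955000, 5.330000]
step 2: m = 4.642500, f(m) = 1.552806 > 0 → root in [3.955000, 4.642500]
step 3: m = 4.298750, f(m) = -1.520748 < 0 → root in [4.298750, 4.642500]
step 4: m = 4.470625, f(m) = -0.013512 < 0 → root in [4.470625, 4.642500]
Midpoint of [4.470625, 4.642500] = 4.556563

4.55656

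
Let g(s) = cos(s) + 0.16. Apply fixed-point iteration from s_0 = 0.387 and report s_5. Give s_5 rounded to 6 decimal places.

s_1 = g(0.387000) = 1.086045
s_2 = g(1.086045) = 0.625988
s_3 = g(0.625988) = 0.970385
s_4 = g(0.970385) = 0.724982
s_5 = g(0.724982) = 0.908511

0.908511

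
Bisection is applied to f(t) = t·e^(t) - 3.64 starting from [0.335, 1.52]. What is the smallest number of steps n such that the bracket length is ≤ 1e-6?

Initial width b − a = 1.52 − 0.335 = 1.185000.
After n steps the width is (b−a)/2^n; need (b−a)/2^n ≤ 1e-6.
So n ≥ log₂(1.185000/1e-6) = log₂(1185000.0000) ≈ 20.1765.
Hence n = 21.

21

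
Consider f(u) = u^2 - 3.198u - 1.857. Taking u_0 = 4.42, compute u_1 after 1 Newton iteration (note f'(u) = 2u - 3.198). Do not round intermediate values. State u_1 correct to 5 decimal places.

3.79181

Newton update: u ← u − f(u)/f'(u).
u_0 = 4.420000: f = 3.544240, f' = 5.642000 → u_1 = 4.420000 - (3.544240)/(5.642000) = 3.791811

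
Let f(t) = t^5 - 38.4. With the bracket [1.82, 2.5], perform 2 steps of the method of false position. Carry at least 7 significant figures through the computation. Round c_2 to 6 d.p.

2.042111

f(1.820000) = -18.430971, f(2.500000) = 59.256250
step 1: c = 1.981327, f(c) = -7.866191 < 0 → new bracket [1.981327, 2.500000]
step 2: c = 2.042111, f(c) = -2.886207 < 0 → new bracket [2.042111, 2.500000]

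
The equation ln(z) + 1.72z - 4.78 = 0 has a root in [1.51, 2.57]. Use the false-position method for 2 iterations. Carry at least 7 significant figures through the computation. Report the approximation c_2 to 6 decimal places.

f(1.510000) = -1.770690, f(2.570000) = 0.584306
step 1: c = 2.307000, f(c) = 0.023988 > 0 → new bracket [1.510000, 2.307000]
step 2: c = 2.296347, f(c) = 0.001037 > 0 → new bracket [1.510000, 2.296347]

2.296347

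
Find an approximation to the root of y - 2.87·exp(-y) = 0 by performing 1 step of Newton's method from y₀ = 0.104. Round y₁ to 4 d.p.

f'(y) = 1 + 2.87·exp(-y)
y_0 = 0.104000: f = -2.482517, f' = 3.586517 → y_1 = 0.104000 - (-2.482517)/(3.586517) = 0.796180

0.7962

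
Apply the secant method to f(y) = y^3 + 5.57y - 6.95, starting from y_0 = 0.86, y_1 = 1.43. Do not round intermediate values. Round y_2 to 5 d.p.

Secant update: y_(k+1) = y_k − f(y_k)·(y_k − y_(k-1))/(f(y_k) − f(y_(k-1))).
f(y_0) = -1.523744, f(y_1) = 3.939307
y_2 = 1.430000 - (3.939307)·(1.430000 - 0.860000)/(3.939307 - (-1.523744)) = 1.018983; f(y_2) = -0.216225

1.01898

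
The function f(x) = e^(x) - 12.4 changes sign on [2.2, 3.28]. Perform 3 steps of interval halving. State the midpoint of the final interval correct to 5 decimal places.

f(2.200000) = -3.374987, f(3.280000) = 14.175773 (opposite signs)
step 1: m = 2.740000, f(m) = 3.086985 > 0 → root in [2.200000, 2.740000]
step 2: m = 2.470000, f(m) = -0.577553 < 0 → root in [2.470000, 2.740000]
step 3: m = 2.605000, f(m) = 1.131225 > 0 → root in [2.470000, 2.605000]
Midpoint of [2.470000, 2.605000] = 2.537500

2.53750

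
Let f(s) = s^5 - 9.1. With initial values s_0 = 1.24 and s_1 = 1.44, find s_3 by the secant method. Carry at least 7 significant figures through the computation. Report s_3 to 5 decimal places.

f(s_0) = -6.168375, f(s_1) = -2.908264
s_2 = 1.440000 - (-2.908264)·(1.440000 - 1.240000)/(-2.908264 - (-6.168375)) = 1.618415; f(s_2) = 2.003233
s_3 = 1.618415 - (2.003233)·(1.618415 - 1.440000)/(2.003233 - (-2.908264)) = 1.545646; f(s_3) = -0.278356

1.54565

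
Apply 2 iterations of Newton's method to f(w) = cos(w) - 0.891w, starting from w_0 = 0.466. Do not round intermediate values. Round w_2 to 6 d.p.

0.790200

f'(w) = -sin(w) - 0.891
w_0 = 0.466000: f = 0.478167, f' = -1.340316 → w_1 = 0.466000 - (0.478167)/(-1.340316) = 0.822757
w_1 = 0.822757: f = -0.052873, f' = -1.624024 → w_2 = 0.822757 - (-0.052873)/(-1.624024) = 0.790200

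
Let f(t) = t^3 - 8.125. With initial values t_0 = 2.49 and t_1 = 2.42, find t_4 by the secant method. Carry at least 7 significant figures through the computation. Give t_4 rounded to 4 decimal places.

Secant update: t_(k+1) = t_k − f(t_k)·(t_k − t_(k-1))/(f(t_k) − f(t_(k-1))).
f(t_0) = 7.313249, f(t_1) = 6.047488
t_2 = 2.420000 - (6.047488)·(2.420000 - 2.490000)/(6.047488 - (7.313249)) = 2.085558; f(t_2) = 0.946238
t_3 = 2.085558 - (0.946238)·(2.085558 - 2.420000)/(0.946238 - (6.047488)) = 2.023521; f(t_3) = 0.160589
t_4 = 2.023521 - (0.160589)·(2.023521 - 2.085558)/(0.160589 - (0.946238)) = 2.010841; f(t_4) = 0.005798

2.0108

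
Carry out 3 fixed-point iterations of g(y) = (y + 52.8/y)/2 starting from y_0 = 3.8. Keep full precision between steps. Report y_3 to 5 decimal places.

y_1 = g(3.800000) = 8.847368
y_2 = g(8.847368) = 7.407622
y_3 = g(7.407622) = 7.267708

7.26771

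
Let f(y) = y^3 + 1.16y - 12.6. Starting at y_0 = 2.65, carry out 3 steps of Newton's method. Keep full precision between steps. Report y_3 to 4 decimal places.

2.1611

Newton update: y ← y − f(y)/f'(y).
f'(y) = 3y^2 + 1.16
y_0 = 2.650000: f = 9.083625, f' = 22.227500 → y_1 = 2.650000 - (9.083625)/(22.227500) = 2.241334
y_1 = 2.241334: f = 1.259463, f' = 16.230733 → y_2 = 2.241334 - (1.259463)/(16.230733) = 2.163737
y_2 = 2.163737: f = 0.040020, f' = 15.205267 → y_3 = 2.163737 - (0.040020)/(15.205267) = 2.161105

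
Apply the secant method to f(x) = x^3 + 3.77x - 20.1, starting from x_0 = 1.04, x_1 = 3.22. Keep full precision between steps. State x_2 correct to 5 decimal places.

f(x_0) = -15.054336, f(x_1) = 25.425648
x_2 = 3.220000 - (25.425648)·(3.220000 - 1.040000)/(25.425648 - (-15.054336)) = 1.850733; f(x_2) = -6.783585

1.85073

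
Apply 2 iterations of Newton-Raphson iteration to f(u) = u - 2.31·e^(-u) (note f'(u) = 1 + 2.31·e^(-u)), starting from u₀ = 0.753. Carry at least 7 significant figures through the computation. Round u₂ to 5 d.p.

Newton update: u ← u − f(u)/f'(u).
u_0 = 0.753000: f = -0.334898, f' = 2.087898 → u_1 = 0.753000 - (-0.334898)/(2.087898) = 0.913400
u_1 = 0.913400: f = -0.013276, f' = 1.926675 → u_2 = 0.913400 - (-0.013276)/(1.926675) = 0.920290

0.92029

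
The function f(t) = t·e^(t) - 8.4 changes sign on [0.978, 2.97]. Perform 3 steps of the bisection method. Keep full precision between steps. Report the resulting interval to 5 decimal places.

f(0.978000) = -5.799368, f(2.970000) = 49.491001 (opposite signs)
step 1: m = 1.974000, f(m) = 5.811648 > 0 → root in [0.978000, 1.974000]
step 2: m = 1.476000, f(m) = -1.941896 < 0 → root in [1.476000, 1.974000]
step 3: m = 1.725000, f(m) = 1.281599 > 0 → root in [1.476000, 1.725000]

[1.47600, 1.72500]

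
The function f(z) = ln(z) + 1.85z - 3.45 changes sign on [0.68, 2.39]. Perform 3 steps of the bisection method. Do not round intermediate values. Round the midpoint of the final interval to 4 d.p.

1.6419

f(0.680000) = -2.577662, f(2.390000) = 1.842793 (opposite signs)
step 1: m = 1.535000, f(m) = -0.181720 < 0 → root in [1.535000, 2.390000]
step 2: m = 1.962500, f(m) = 0.854844 > 0 → root in [1.535000, 1.962500]
step 3: m = 1.748750, f(m) = 0.344089 > 0 → root in [1.535000, 1.748750]
Midpoint of [1.535000, 1.748750] = 1.641875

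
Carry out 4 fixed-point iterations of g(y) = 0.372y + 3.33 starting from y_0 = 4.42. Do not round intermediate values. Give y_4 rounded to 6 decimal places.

5.285647

y_1 = g(4.420000) = 4.974240
y_2 = g(4.974240) = 5.180417
y_3 = g(5.180417) = 5.257115
y_4 = g(5.257115) = 5.285647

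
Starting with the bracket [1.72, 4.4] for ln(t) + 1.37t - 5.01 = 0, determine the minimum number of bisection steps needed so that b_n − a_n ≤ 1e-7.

Initial width b − a = 4.4 − 1.72 = 2.680000.
After n steps the width is (b−a)/2^n; need (b−a)/2^n ≤ 1e-7.
So n ≥ log₂(2.680000/1e-7) = log₂(26800000.0000) ≈ 24.6757.
Hence n = 25.

25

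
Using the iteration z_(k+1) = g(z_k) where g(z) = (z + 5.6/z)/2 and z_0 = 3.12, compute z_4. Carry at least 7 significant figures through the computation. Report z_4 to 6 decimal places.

2.366432

z_1 = g(3.120000) = 2.457436
z_2 = g(2.457436) = 2.368117
z_3 = g(2.368117) = 2.366433
z_4 = g(2.366433) = 2.366432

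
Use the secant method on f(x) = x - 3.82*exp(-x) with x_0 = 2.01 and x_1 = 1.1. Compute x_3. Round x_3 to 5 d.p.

1.17749

Secant update: x_(k+1) = x_k − f(x_k)·(x_k − x_(k-1))/(f(x_k) − f(x_(k-1))).
f(x_0) = 1.498163, f(x_1) = -0.171568
x_2 = 1.100000 - (-0.171568)·(1.100000 - 2.010000)/(-0.171568 - (1.498163)) = 1.193504; f(x_2) = 0.035444
x_3 = 1.193504 - (0.035444)·(1.193504 - 1.100000)/(0.035444 - (-0.171568)) = 1.177495; f(x_3) = 0.000745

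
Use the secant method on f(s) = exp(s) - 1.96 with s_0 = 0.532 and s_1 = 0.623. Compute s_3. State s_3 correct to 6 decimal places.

Secant update: s_(k+1) = s_k − f(s_k)·(s_k − s_(k-1))/(f(s_k) − f(s_(k-1))).
f(s_0) = -0.257666, f(s_1) = -0.095487
s_2 = 0.623000 - (-0.095487)·(0.623000 - 0.532000)/(-0.095487 - (-0.257666)) = 0.676578; f(s_2) = 0.007135
s_3 = 0.676578 - (0.007135)·(0.676578 - 0.623000)/(0.007135 - (-0.095487)) = 0.672853; f(s_3) = -0.000179

0.672853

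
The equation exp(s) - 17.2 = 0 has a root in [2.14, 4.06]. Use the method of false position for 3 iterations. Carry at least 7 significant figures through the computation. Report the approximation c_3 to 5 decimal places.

False-position update: c = (a·f(b) − b·f(a))/(f(b) − f(a)); replace the endpoint whose sign matches f(c).
f(2.140000) = -8.700562, f(4.060000) = 40.774311
step 1: c = 2.477648, f(c) = -5.286791 < 0 → new bracket [2.477648, 4.060000]
step 2: c = 2.659267, f(c) = -2.914191 < 0 → new bracket [2.659267, 4.060000]
step 3: c = 2.752701, f(c) = -1.515061 < 0 → new bracket [2.752701, 4.060000]

2.75270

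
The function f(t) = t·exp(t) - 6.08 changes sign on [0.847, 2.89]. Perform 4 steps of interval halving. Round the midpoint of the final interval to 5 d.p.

f(0.847000) = -4.104255, f(2.890000) = 45.920665 (opposite signs)
step 1: m = 1.868500, f(m) = 6.025210 > 0 → root in [0.847000, 1.868500]
step 2: m = 1.357750, f(m) = -0.801833 < 0 → root in [1.357750, 1.868500]
step 3: m = 1.613125, f(m) = 2.015419 > 0 → root in [1.357750, 1.613125]
step 4: m = 1.485438, f(m) = 0.481025 > 0 → root in [1.357750, 1.485438]
Midpoint of [1.357750, 1.485438] = 1.421594

1.42159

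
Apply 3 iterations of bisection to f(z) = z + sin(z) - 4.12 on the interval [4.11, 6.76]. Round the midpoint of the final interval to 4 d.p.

f(4.110000) = -0.833984, f(6.760000) = 3.098951 (opposite signs)
step 1: m = 5.435000, f(m) = 0.564918 > 0 → root in [4.110000, 5.435000]
step 2: m = 4.772500, f(m) = -0.345694 < 0 → root in [4.772500, 5.435000]
step 3: m = 5.103750, f(m) = 0.059359 > 0 → root in [4.772500, 5.103750]
Midpoint of [4.772500, 5.103750] = 4.938125

4.9381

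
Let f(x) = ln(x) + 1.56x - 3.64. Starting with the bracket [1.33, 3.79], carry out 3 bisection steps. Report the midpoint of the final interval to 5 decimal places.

f(1.330000) = -1.280021, f(3.790000) = 3.604766 (opposite signs)
step 1: m = 2.560000, f(m) = 1.293607 > 0 → root in [1.330000, 2.560000]
step 2: m = 1.945000, f(m) = 0.059462 > 0 → root in [1.330000, 1.945000]
step 3: m = 1.637500, f(m) = -0.592329 < 0 → root in [1.637500, 1.945000]
Midpoint of [1.637500, 1.945000] = 1.791250

1.79125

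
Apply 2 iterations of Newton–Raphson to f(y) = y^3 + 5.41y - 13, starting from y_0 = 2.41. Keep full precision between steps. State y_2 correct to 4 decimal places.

f'(y) = 3y^2 + 5.41
y_0 = 2.410000: f = 14.035621, f' = 22.834300 → y_1 = 2.410000 - (14.035621)/(22.834300) = 1.795327
y_1 = 1.795327: f = 2.499420, f' = 15.079600 → y_2 = 1.795327 - (2.499420)/(15.079600) = 1.629579

1.6296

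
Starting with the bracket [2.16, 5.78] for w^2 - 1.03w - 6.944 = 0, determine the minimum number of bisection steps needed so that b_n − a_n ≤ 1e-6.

22

Initial width b − a = 5.78 − 2.16 = 3.620000.
After n steps the width is (b−a)/2^n; need (b−a)/2^n ≤ 1e-6.
So n ≥ log₂(3.620000/1e-6) = log₂(3620000.0000) ≈ 21.7876.
Hence n = 22.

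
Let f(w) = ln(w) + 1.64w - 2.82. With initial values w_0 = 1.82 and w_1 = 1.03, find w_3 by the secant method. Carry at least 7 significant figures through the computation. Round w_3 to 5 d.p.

1.48118

Secant update: w_(k+1) = w_k − f(w_k)·(w_k − w_(k-1))/(f(w_k) − f(w_(k-1))).
f(w_0) = 0.763637, f(w_1) = -1.101241
w_2 = 1.030000 - (-1.101241)·(1.030000 - 1.820000)/(-1.101241 - (0.763637)) = 1.496508; f(w_2) = 0.037408
w_3 = 1.496508 - (0.037408)·(1.496508 - 1.030000)/(0.037408 - (-1.101241)) = 1.481182; f(w_3) = 0.001979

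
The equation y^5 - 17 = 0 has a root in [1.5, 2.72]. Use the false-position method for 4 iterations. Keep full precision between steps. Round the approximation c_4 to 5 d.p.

f(1.500000) = -9.406250, f(2.720000) = 131.882797
step 1: c = 1.581221, f(c) = -7.115317 < 0 → new bracket [1.581221, 2.720000]
step 2: c = 1.639515, f(c) = -5.153855 < 0 → new bracket [1.639515, 2.720000]
step 3: c = 1.680151, f(c) = -3.611189 < 0 → new bracket [1.680151, 2.720000]
step 4: c = 1.707865, f(c) = -2.469913 < 0 → new bracket [1.707865, 2.720000]

1.70787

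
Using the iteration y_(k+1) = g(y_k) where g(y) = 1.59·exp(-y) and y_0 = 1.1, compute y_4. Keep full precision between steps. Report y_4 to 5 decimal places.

y_1 = g(1.100000) = 0.529265
y_2 = g(0.529265) = 0.936570
y_3 = g(0.936570) = 0.623232
y_4 = g(0.623232) = 0.852571

0.85257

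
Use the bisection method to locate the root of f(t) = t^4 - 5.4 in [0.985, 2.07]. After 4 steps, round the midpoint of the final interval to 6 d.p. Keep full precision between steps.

f(0.985000) = -4.458663, f(2.070000) = 12.960368 (opposite signs)
step 1: m = 1.527500, f(m) = 0.044085 > 0 → root in [0.985000, 1.527500]
step 2: m = 1.256250, f(m) = -2.909398 < 0 → root in [1.256250, 1.527500]
step 3: m = 1.391875, f(m) = -1.646807 < 0 → root in [1.391875, 1.527500]
step 4: m = 1.459687, f(m) = -0.860170 < 0 → root in [1.459687, 1.527500]
Midpoint of [1.459687, 1.527500] = 1.493594

1.493594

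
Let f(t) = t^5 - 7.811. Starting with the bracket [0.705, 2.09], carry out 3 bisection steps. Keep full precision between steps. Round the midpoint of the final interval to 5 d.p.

f(0.705000) = -7.636841, f(2.090000) = 32.066822 (opposite signs)
step 1: m = 1.397500, f(m) = -2.480609 < 0 → root in [1.397500, 2.090000]
step 2: m = 1.743750, f(m) = 8.311081 > 0 → root in [1.397500, 1.743750]
step 3: m = 1.570625, f(m) = 1.746901 > 0 → root in [1.397500, 1.570625]
Midpoint of [1.397500, 1.570625] = 1.484062

1.48406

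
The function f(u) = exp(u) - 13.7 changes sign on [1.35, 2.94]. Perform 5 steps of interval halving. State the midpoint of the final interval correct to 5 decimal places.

f(1.350000) = -9.842574, f(2.940000) = 5.215846 (opposite signs)
step 1: m = 2.145000, f(m) = -5.157959 < 0 → root in [2.145000, 2.940000]
step 2: m = 2.542500, f(m) = -0.988590 < 0 → root in [2.542500, 2.940000]
step 3: m = 2.741250, f(m) = 1.806356 > 0 → root in [2.542500, 2.741250]
step 4: m = 2.641875, f(m) = 0.339503 > 0 → root in [2.542500, 2.641875]
step 5: m = 2.592187, f(m) = -0.341038 < 0 → root in [2.592187, 2.641875]
Midpoint of [2.592187, 2.641875] = 2.617031

2.61703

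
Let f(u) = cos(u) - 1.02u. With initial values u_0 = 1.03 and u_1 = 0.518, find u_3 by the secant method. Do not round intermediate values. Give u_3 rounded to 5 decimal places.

f(u_0) = -0.535781, f(u_1) = 0.340451
u_2 = 0.518000 - (0.340451)·(0.518000 - 1.030000)/(0.340451 - (-0.535781)) = 0.716932; f(u_2) = 0.022554
u_3 = 0.716932 - (0.022554)·(0.716932 - 0.518000)/(0.022554 - (0.340451)) = 0.731046; f(u_3) = -0.001191

0.73105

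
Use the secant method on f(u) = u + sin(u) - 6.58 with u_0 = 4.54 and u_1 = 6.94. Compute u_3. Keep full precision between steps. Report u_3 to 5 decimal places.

6.43470

Secant update: u_(k+1) = u_k − f(u_k)·(u_k − u_(k-1))/(f(u_k) − f(u_(k-1))).
f(u_0) = -3.025178, f(u_1) = 0.970597
u_2 = 6.940000 - (0.970597)·(6.940000 - 4.540000)/(0.970597 - (-3.025178)) = 6.357026; f(u_2) = -0.149201
u_3 = 6.357026 - (-0.149201)·(6.357026 - 6.940000)/(-0.149201 - (0.970597)) = 6.434701; f(u_3) = 0.005637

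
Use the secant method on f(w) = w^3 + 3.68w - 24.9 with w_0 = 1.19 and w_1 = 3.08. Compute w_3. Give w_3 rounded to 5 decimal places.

2.45262

f(w_0) = -18.835641, f(w_1) = 15.652512
w_2 = 3.080000 - (15.652512)·(3.080000 - 1.190000)/(15.652512 - (-18.835641)) = 2.222220; f(w_2) = -5.748326
w_3 = 2.222220 - (-5.748326)·(2.222220 - 3.080000)/(-5.748326 - (15.652512)) = 2.452622; f(w_3) = -1.120956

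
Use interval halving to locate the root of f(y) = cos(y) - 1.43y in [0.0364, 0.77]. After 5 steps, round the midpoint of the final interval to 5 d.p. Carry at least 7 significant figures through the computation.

0.57514

f(0.036400) = 0.947286, f(0.770000) = -0.383189 (opposite signs)
step 1: m = 0.403200, f(m) = 0.343234 > 0 → root in [0.403200, 0.770000]
step 2: m = 0.586600, f(m) = -0.006010 < 0 → root in [0.403200, 0.586600]
step 3: m = 0.494900, f(m) = 0.172309 > 0 → root in [0.494900, 0.586600]
step 4: m = 0.540750, f(m) = 0.084050 > 0 → root in [0.540750, 0.586600]
step 5: m = 0.563675, f(m) = 0.039242 > 0 → root in [0.563675, 0.586600]
Midpoint of [0.563675, 0.586600] = 0.575138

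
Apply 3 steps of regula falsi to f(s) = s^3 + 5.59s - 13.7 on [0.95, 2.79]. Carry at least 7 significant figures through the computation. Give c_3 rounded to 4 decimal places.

1.6190

f(0.950000) = -7.532125, f(2.790000) = 23.613739
step 1: c = 1.394974, f(c) = -3.187538 < 0 → new bracket [1.394974, 2.790000]
step 2: c = 1.560888, f(c) = -1.171733 < 0 → new bracket [1.560888, 2.790000]
step 3: c = 1.618994, f(c) = -0.406207 < 0 → new bracket [1.618994, 2.790000]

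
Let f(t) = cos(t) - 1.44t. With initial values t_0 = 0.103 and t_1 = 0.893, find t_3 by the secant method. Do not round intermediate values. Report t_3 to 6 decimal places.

0.578695

f(t_0) = 0.846380, f(t_1) = -0.658842
t_2 = 0.893000 - (-0.658842)·(0.893000 - 0.103000)/(-0.658842 - (0.846380)) = 0.547214; f(t_2) = 0.065990
t_3 = 0.547214 - (0.065990)·(0.547214 - 0.893000)/(0.065990 - (-0.658842)) = 0.578695; f(t_3) = 0.003857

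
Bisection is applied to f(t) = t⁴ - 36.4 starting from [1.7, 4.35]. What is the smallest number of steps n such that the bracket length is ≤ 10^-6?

22

Initial width b − a = 4.35 − 1.7 = 2.650000.
After n steps the width is (b−a)/2^n; need (b−a)/2^n ≤ 10^-6.
So n ≥ log₂(2.650000/10^-6) = log₂(2650000.0000) ≈ 21.3376.
Hence n = 22.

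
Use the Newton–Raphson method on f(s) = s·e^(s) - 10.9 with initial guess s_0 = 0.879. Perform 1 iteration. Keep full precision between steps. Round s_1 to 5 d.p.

f'(s) = (s + 1)·e^(s)
s_0 = 0.879000: f = -8.782937, f' = 4.525553 → s_1 = 0.879000 - (-8.782937)/(4.525553) = 2.819744

2.81974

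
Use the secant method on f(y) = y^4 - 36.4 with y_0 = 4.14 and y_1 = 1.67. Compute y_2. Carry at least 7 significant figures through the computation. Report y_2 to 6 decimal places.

Secant update: y_(k+1) = y_k − f(y_k)·(y_k − y_(k-1))/(f(y_k) − f(y_(k-1))).
f(y_0) = 257.365888, f(y_1) = -28.622037
y_2 = 1.670000 - (-28.622037)·(1.670000 - 4.140000)/(-28.622037 - (257.365888)) = 1.917201; f(y_2) = -22.889533

1.917201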